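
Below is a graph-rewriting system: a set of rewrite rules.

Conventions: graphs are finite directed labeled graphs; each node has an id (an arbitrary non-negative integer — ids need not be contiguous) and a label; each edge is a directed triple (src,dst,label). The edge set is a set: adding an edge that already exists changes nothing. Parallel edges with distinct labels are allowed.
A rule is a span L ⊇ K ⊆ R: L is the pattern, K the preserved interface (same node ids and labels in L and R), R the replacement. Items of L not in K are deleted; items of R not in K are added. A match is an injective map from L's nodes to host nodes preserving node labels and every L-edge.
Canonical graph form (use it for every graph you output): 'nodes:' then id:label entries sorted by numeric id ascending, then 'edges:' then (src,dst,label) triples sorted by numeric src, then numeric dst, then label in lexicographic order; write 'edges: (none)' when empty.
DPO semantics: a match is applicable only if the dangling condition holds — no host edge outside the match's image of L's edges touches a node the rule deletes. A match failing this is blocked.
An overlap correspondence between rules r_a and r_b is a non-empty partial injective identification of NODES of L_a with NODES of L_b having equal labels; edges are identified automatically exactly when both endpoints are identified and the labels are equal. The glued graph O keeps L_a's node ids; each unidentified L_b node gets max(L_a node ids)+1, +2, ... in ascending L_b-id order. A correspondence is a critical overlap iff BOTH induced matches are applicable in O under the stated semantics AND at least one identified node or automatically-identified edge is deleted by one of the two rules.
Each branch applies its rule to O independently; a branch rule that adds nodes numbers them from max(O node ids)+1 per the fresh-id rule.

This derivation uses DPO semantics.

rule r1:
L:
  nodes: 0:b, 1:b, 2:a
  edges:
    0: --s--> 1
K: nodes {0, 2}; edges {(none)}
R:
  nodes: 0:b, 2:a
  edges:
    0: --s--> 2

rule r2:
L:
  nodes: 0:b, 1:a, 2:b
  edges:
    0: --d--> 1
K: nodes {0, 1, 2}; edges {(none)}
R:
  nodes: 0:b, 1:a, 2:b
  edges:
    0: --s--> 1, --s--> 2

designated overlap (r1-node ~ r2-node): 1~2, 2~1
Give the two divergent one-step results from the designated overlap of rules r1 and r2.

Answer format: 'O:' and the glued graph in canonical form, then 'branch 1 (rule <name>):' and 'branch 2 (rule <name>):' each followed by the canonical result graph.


O:
nodes: 0:b, 1:b, 2:a, 3:b
edges: (0,1,s); (3,2,d)
branch 1 (rule r1):
nodes: 0:b, 2:a, 3:b
edges: (0,2,s); (3,2,d)
branch 2 (rule r2):
nodes: 0:b, 1:b, 2:a, 3:b
edges: (0,1,s); (3,1,s); (3,2,s)


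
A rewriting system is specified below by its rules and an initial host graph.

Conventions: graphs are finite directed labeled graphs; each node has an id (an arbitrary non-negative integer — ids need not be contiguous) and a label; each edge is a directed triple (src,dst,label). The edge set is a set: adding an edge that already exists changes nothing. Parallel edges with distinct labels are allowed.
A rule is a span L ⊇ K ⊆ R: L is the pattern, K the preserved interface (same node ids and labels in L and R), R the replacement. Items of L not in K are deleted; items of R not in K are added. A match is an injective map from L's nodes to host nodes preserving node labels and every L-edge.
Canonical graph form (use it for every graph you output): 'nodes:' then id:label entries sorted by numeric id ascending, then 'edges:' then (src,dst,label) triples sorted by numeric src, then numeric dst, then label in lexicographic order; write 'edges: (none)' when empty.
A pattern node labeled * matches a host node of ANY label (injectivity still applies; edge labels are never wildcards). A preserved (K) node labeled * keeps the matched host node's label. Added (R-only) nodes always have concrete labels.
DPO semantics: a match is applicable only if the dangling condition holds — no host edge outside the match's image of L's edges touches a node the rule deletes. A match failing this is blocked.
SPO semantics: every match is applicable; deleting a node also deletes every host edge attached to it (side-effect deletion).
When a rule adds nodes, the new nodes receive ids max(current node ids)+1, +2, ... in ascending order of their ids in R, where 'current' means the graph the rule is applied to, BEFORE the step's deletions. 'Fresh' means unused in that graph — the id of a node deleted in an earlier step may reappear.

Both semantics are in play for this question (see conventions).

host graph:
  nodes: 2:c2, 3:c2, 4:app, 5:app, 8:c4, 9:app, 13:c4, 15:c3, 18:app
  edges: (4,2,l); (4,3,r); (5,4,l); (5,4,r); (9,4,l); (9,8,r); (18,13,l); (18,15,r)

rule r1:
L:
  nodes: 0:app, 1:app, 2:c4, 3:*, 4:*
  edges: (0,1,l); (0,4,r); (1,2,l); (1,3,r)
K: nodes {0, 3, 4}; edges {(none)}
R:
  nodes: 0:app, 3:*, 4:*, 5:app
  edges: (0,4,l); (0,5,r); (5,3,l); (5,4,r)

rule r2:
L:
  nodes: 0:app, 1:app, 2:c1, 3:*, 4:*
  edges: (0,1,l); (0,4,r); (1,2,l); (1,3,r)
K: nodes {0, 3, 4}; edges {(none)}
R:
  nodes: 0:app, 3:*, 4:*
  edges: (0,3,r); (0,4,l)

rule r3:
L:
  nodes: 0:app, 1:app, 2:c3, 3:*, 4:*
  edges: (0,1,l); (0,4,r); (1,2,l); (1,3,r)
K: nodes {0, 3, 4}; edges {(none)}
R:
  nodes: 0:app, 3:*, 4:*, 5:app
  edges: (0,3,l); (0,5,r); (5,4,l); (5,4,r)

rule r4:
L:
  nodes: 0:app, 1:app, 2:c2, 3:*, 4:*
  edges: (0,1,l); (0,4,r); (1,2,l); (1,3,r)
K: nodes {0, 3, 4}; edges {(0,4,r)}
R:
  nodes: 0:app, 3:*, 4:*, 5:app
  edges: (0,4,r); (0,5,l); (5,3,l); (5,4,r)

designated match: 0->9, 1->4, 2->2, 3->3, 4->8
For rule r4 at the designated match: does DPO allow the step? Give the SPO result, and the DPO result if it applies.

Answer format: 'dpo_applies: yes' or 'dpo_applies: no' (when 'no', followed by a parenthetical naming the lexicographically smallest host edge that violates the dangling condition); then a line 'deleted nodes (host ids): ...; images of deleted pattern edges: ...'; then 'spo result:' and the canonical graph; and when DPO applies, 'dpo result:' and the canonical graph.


dpo_applies: no
(the rule deletes node 4, which keeps host edge (5,4,l) outside the match image — the dangling condition fails, DPO blocks; SPO proceeds and side-deletes such edges)
deleted nodes (host ids): 2, 4; images of deleted pattern edges: (4,2,l); (4,3,r); (9,4,l)
spo result:
nodes: 3:c2, 5:app, 8:c4, 9:app, 13:c4, 15:c3, 18:app, 19:app
edges: (9,8,r); (9,19,l); (18,13,l); (18,15,r); (19,3,l); (19,8,r)


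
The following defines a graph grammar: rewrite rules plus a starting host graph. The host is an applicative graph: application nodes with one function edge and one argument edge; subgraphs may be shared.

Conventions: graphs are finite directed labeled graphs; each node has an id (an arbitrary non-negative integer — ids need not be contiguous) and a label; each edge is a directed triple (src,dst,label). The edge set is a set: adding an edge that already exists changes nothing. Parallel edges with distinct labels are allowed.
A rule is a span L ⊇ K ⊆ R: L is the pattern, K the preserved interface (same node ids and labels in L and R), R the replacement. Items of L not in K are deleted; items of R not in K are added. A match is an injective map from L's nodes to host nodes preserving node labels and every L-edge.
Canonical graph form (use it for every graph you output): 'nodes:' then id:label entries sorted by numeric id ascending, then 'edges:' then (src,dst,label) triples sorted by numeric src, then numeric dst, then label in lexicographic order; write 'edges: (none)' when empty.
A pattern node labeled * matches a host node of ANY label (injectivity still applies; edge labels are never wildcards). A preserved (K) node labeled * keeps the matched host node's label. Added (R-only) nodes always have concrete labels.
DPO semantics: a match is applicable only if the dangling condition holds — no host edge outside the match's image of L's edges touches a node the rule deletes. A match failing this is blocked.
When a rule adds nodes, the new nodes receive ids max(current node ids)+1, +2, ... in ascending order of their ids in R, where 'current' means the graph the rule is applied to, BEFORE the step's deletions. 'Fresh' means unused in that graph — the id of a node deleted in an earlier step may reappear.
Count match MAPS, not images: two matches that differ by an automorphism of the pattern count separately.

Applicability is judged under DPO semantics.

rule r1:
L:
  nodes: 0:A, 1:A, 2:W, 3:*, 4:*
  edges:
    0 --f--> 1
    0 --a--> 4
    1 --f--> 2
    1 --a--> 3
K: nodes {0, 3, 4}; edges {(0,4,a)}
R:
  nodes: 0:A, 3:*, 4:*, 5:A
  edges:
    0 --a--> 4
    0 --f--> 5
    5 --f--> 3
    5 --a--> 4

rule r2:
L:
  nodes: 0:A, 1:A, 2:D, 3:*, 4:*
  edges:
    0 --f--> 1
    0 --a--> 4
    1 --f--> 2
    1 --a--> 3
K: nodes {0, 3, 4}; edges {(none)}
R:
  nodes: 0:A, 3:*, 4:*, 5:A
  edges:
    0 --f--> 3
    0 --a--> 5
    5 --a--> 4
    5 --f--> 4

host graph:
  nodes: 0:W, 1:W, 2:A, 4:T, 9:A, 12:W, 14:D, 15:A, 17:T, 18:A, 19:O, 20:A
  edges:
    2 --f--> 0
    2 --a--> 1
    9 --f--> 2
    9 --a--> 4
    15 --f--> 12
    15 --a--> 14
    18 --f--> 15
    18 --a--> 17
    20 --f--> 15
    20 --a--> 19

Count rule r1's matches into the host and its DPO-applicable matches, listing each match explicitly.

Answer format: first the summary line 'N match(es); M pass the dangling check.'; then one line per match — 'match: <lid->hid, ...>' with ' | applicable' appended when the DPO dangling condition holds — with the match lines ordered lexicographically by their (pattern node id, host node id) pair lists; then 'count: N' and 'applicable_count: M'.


3 match(es); 1 pass the dangling check.
match: 0->9, 1->2, 2->0, 3->1, 4->4 | applicable
match: 0->18, 1->15, 2->12, 3->14, 4->17
match: 0->20, 1->15, 2->12, 3->14, 4->19
count: 3
applicable_count: 1


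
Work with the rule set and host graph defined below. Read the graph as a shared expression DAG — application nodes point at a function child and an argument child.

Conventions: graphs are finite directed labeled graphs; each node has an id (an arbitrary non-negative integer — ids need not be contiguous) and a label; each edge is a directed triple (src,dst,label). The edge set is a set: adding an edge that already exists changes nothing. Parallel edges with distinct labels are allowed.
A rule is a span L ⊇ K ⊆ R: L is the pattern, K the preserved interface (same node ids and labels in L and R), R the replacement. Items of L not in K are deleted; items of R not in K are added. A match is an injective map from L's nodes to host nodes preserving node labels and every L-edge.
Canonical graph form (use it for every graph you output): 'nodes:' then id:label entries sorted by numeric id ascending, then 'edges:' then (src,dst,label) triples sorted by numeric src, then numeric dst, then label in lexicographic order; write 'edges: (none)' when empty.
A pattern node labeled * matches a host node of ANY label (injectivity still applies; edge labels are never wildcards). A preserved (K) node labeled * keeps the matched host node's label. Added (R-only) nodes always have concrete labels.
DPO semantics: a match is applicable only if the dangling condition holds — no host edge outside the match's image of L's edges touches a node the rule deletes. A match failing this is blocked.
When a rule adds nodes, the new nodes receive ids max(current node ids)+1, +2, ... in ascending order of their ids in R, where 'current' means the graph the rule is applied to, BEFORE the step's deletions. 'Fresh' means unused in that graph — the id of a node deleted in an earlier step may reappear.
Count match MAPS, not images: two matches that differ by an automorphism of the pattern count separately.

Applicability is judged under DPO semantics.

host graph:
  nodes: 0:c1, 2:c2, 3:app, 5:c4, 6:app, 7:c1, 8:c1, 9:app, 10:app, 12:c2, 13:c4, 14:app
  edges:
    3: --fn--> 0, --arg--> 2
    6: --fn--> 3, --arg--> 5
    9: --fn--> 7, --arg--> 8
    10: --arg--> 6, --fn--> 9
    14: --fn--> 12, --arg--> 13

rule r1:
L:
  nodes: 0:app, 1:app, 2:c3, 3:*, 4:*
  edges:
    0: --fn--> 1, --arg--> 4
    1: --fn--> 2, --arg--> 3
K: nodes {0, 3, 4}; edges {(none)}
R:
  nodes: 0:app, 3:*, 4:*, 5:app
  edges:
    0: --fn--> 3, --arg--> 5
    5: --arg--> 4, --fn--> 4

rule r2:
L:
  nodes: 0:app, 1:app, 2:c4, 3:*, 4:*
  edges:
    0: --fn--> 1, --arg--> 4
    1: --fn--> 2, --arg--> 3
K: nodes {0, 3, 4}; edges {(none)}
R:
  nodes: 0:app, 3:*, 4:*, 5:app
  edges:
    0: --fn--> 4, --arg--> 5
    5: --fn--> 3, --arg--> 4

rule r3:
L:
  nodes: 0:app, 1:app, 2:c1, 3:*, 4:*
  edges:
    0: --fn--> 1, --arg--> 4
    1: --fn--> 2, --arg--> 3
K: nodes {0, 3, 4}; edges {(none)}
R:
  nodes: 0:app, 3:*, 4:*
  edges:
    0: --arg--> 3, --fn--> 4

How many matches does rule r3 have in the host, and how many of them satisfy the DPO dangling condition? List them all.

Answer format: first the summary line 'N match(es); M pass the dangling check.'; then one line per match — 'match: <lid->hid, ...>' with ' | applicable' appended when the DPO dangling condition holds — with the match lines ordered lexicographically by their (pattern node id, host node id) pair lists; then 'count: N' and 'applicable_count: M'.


2 match(es); 2 pass the dangling check.
match: 0->6, 1->3, 2->0, 3->2, 4->5 | applicable
match: 0->10, 1->9, 2->7, 3->8, 4->6 | applicable
count: 2
applicable_count: 2


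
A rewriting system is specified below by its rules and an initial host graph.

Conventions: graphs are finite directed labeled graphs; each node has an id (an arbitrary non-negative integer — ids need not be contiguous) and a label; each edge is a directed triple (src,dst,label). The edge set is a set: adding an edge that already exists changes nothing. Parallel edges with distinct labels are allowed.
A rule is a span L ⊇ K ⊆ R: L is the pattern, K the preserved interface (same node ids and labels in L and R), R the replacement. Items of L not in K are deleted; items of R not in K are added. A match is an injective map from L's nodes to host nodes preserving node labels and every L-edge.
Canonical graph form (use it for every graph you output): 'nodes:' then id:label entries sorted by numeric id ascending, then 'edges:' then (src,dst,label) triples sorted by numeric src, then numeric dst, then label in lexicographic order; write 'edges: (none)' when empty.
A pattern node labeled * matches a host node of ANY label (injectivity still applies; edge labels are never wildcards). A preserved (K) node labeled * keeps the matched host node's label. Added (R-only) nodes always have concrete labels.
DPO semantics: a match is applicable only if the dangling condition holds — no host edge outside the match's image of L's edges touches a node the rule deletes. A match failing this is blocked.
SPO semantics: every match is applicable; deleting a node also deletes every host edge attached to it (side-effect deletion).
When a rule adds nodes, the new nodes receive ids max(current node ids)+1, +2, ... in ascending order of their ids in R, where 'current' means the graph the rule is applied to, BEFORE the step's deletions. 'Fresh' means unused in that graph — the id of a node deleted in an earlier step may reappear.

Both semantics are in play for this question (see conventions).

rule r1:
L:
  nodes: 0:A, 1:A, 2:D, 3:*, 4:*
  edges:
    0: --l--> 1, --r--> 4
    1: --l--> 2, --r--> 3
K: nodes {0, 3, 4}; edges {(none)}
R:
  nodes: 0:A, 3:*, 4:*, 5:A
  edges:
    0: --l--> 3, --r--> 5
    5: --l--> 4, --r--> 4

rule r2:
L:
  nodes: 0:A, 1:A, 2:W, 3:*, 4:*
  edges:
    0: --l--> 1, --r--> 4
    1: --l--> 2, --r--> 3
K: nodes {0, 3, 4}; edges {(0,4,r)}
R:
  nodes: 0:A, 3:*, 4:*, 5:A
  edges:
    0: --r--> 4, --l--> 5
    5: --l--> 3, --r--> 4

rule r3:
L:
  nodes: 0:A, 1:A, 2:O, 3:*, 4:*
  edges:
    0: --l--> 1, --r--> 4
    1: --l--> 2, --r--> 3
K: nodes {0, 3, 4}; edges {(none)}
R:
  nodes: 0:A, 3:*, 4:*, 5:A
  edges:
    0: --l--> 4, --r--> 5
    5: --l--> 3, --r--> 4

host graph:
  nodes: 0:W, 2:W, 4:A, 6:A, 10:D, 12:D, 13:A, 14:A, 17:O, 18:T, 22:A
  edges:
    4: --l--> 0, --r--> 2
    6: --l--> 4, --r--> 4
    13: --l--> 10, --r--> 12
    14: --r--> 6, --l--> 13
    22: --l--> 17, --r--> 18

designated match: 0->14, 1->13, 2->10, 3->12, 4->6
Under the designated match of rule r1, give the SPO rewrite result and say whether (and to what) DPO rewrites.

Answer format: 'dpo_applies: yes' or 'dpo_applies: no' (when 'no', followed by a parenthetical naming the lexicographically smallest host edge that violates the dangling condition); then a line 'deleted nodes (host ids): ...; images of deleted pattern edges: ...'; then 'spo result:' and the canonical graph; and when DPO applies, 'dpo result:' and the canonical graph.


dpo_applies: yes
deleted nodes (host ids): 10, 13; images of deleted pattern edges: (13,10,l); (13,12,r); (14,6,r); (14,13,l)
spo result:
nodes: 0:W, 2:W, 4:A, 6:A, 12:D, 14:A, 17:O, 18:T, 22:A, 23:A
edges: (4,0,l); (4,2,r); (6,4,l); (6,4,r); (14,12,l); (14,23,r); (22,17,l); (22,18,r); (23,6,l); (23,6,r)
dpo result:
nodes: 0:W, 2:W, 4:A, 6:A, 12:D, 14:A, 17:O, 18:T, 22:A, 23:A
edges: (4,0,l); (4,2,r); (6,4,l); (6,4,r); (14,12,l); (14,23,r); (22,17,l); (22,18,r); (23,6,l); (23,6,r)


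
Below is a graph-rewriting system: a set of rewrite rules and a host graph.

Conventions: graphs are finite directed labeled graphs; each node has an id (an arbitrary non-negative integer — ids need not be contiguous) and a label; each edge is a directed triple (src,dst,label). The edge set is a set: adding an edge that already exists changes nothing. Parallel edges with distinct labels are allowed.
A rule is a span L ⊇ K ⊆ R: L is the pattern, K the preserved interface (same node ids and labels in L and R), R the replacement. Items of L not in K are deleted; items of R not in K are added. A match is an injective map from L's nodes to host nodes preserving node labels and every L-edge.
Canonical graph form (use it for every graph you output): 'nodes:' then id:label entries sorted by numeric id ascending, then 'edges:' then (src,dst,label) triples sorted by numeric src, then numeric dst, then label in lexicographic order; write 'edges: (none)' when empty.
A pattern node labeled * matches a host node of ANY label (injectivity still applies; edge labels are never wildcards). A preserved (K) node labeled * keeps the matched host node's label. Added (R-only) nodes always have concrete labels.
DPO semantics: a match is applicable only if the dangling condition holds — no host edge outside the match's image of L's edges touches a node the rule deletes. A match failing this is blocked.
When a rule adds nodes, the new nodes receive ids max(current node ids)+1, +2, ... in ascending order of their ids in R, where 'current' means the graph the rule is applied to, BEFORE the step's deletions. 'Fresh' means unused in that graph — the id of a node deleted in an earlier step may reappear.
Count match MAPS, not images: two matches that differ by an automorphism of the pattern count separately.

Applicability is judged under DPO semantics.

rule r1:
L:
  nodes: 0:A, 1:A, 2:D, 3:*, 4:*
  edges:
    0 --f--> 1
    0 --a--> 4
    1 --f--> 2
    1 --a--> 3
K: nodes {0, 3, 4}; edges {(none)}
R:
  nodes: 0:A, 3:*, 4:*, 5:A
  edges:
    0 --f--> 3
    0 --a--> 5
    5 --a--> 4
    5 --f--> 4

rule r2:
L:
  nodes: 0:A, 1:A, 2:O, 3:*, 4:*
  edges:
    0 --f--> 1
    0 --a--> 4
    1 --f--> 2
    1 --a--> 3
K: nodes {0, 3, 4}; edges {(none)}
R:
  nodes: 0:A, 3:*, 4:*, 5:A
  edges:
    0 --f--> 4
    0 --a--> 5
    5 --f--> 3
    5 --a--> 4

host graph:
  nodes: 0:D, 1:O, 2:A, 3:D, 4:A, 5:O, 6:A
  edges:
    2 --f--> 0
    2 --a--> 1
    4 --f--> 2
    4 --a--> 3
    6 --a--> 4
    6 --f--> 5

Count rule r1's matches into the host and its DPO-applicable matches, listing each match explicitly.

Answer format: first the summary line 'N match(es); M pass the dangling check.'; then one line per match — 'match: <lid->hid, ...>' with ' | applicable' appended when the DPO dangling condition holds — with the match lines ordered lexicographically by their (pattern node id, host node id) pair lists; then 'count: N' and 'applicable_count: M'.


1 match(es); 1 pass the dangling check.
match: 0->4, 1->2, 2->0, 3->1, 4->3 | applicable
count: 1
applicable_count: 1


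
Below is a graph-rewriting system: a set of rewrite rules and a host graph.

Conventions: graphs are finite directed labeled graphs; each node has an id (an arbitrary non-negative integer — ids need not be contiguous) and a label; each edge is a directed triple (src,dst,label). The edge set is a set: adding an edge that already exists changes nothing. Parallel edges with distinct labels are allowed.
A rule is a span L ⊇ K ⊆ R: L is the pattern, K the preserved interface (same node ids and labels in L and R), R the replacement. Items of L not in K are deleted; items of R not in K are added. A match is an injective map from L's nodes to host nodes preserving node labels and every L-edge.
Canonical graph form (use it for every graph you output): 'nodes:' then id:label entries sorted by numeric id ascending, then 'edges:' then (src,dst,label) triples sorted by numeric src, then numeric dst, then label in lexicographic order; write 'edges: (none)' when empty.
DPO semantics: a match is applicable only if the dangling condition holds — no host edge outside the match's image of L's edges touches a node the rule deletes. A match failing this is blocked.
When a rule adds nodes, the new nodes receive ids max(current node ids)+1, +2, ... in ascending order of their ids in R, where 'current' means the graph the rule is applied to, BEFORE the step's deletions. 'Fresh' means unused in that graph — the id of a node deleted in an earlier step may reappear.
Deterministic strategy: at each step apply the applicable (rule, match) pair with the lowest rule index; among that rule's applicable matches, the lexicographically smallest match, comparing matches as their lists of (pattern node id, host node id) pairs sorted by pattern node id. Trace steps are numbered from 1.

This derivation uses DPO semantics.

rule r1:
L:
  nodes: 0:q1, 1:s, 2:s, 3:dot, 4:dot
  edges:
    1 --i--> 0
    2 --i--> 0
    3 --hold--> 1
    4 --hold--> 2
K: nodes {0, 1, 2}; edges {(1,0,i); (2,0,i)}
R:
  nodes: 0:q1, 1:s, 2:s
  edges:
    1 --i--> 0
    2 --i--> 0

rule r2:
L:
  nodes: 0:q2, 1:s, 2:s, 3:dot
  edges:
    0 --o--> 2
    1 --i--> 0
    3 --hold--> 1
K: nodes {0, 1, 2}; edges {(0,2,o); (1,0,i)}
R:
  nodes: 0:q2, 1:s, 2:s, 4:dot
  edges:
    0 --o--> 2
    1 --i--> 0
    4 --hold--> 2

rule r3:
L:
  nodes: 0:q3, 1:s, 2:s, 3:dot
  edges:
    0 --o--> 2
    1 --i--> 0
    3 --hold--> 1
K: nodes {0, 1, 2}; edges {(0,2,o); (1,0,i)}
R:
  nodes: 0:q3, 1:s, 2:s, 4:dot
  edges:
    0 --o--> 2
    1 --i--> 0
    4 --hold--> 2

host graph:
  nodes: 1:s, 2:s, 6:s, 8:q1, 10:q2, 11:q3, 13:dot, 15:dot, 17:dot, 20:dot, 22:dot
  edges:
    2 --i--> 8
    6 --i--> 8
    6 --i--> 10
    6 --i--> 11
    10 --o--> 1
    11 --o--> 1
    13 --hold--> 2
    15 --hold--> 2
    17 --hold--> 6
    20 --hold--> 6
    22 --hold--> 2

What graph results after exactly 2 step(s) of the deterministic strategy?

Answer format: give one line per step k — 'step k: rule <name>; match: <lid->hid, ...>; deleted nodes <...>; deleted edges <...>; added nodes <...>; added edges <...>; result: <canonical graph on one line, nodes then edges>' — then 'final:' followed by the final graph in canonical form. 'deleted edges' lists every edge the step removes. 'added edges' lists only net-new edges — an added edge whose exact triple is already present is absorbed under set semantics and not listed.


step 1: rule r1; match: 0->8, 1->2, 2->6, 3->13, 4->17; deleted nodes 13, 17; deleted edges (13,2,hold); (17,6,hold); added nodes (none); added edges (none); result: nodes: 1:s, 2:s, 6:s, 8:q1, 10:q2, 11:q3, 15:dot, 20:dot, 22:dot edges: (2,8,i); (6,8,i); (6,10,i); (6,11,i); (10,1,o); (11,1,o); (15,2,hold); (20,6,hold); (22,2,hold)
step 2: rule r1; match: 0->8, 1->2, 2->6, 3->15, 4->20; deleted nodes 15, 20; deleted edges (15,2,hold); (20,6,hold); added nodes (none); added edges (none); result: nodes: 1:s, 2:s, 6:s, 8:q1, 10:q2, 11:q3, 22:dot edges: (2,8,i); (6,8,i); (6,10,i); (6,11,i); (10,1,o); (11,1,o); (22,2,hold)
final:
nodes: 1:s, 2:s, 6:s, 8:q1, 10:q2, 11:q3, 22:dot
edges: (2,8,i); (6,8,i); (6,10,i); (6,11,i); (10,1,o); (11,1,o); (22,2,hold)


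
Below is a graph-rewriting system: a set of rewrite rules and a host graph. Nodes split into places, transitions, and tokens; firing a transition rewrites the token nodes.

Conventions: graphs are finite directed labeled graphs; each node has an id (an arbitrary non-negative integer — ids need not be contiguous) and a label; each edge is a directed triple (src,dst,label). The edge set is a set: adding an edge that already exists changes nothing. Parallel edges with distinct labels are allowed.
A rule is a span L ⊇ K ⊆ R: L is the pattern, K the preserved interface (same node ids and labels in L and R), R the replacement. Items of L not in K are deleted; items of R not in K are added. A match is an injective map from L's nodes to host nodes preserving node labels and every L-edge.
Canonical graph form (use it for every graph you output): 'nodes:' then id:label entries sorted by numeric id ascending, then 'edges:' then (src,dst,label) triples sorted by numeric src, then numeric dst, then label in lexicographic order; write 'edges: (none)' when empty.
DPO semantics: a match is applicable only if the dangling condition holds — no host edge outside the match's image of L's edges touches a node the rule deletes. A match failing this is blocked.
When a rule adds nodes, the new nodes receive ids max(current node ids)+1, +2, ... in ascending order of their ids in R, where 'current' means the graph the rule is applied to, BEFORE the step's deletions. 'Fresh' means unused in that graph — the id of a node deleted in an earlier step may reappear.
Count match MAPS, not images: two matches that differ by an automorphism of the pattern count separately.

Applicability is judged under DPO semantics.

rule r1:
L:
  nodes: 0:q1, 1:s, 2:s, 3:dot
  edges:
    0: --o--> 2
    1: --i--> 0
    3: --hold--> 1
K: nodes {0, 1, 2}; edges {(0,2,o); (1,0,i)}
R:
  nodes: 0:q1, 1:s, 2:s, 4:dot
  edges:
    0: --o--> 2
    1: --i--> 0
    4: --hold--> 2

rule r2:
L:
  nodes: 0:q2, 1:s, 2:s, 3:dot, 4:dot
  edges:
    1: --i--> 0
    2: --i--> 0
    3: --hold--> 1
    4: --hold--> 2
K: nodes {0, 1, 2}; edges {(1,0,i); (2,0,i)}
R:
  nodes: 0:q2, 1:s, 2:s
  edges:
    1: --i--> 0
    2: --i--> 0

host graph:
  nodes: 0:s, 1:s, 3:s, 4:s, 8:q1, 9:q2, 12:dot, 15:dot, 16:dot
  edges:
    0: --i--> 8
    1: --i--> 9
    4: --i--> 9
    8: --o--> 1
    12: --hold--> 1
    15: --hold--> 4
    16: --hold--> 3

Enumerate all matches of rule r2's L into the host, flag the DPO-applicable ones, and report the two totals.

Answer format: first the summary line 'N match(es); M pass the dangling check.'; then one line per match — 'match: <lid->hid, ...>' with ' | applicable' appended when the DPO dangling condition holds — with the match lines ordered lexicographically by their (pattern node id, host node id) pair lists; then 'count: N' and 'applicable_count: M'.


2 match(es); 2 pass the dangling check.
match: 0->9, 1->1, 2->4, 3->12, 4->15 | applicable
match: 0->9, 1->4, 2->1, 3->15, 4->12 | applicable
count: 2
applicable_count: 2


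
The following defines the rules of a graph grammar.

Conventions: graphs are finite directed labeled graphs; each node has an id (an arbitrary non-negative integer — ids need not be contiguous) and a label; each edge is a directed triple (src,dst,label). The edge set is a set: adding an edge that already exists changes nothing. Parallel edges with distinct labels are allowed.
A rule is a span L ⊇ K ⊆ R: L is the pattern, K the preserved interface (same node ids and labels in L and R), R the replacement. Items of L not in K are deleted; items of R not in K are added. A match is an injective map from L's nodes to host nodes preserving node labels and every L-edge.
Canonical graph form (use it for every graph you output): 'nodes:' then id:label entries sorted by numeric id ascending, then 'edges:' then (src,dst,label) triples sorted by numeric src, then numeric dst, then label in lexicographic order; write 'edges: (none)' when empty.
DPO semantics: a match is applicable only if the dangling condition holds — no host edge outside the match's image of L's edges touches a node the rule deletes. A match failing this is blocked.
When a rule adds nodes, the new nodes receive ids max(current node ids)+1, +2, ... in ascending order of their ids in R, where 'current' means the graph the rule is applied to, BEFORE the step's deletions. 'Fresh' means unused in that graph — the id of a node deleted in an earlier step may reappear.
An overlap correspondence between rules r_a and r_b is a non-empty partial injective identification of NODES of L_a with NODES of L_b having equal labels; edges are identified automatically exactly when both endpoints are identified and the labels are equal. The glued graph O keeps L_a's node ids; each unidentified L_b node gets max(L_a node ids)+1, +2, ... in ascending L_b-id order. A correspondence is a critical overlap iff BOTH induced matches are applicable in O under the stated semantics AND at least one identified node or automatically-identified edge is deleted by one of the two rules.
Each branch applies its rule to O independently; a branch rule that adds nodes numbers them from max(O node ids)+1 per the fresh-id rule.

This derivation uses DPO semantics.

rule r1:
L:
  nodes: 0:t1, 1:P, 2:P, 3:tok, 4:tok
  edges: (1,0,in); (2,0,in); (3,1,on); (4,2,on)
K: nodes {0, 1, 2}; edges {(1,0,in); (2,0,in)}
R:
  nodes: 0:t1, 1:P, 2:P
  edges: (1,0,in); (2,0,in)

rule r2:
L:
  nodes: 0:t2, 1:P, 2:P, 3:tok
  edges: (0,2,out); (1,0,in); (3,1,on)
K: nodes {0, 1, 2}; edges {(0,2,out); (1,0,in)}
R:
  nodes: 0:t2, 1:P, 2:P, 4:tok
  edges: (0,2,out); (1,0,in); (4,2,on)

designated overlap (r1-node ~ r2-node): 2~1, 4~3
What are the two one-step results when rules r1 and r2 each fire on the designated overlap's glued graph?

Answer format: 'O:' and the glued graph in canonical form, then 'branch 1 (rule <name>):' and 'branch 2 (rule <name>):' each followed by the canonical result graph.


O:
nodes: 0:t1, 1:P, 2:P, 3:tok, 4:tok, 5:t2, 6:P
edges: (1,0,in); (2,0,in); (2,5,in); (3,1,on); (4,2,on); (5,6,out)
branch 1 (rule r1):
nodes: 0:t1, 1:P, 2:P, 5:t2, 6:P
edges: (1,0,in); (2,0,in); (2,5,in); (5,6,out)
branch 2 (rule r2):
nodes: 0:t1, 1:P, 2:P, 3:tok, 5:t2, 6:P, 7:tok
edges: (1,0,in); (2,0,in); (2,5,in); (3,1,on); (5,6,out); (7,6,on)


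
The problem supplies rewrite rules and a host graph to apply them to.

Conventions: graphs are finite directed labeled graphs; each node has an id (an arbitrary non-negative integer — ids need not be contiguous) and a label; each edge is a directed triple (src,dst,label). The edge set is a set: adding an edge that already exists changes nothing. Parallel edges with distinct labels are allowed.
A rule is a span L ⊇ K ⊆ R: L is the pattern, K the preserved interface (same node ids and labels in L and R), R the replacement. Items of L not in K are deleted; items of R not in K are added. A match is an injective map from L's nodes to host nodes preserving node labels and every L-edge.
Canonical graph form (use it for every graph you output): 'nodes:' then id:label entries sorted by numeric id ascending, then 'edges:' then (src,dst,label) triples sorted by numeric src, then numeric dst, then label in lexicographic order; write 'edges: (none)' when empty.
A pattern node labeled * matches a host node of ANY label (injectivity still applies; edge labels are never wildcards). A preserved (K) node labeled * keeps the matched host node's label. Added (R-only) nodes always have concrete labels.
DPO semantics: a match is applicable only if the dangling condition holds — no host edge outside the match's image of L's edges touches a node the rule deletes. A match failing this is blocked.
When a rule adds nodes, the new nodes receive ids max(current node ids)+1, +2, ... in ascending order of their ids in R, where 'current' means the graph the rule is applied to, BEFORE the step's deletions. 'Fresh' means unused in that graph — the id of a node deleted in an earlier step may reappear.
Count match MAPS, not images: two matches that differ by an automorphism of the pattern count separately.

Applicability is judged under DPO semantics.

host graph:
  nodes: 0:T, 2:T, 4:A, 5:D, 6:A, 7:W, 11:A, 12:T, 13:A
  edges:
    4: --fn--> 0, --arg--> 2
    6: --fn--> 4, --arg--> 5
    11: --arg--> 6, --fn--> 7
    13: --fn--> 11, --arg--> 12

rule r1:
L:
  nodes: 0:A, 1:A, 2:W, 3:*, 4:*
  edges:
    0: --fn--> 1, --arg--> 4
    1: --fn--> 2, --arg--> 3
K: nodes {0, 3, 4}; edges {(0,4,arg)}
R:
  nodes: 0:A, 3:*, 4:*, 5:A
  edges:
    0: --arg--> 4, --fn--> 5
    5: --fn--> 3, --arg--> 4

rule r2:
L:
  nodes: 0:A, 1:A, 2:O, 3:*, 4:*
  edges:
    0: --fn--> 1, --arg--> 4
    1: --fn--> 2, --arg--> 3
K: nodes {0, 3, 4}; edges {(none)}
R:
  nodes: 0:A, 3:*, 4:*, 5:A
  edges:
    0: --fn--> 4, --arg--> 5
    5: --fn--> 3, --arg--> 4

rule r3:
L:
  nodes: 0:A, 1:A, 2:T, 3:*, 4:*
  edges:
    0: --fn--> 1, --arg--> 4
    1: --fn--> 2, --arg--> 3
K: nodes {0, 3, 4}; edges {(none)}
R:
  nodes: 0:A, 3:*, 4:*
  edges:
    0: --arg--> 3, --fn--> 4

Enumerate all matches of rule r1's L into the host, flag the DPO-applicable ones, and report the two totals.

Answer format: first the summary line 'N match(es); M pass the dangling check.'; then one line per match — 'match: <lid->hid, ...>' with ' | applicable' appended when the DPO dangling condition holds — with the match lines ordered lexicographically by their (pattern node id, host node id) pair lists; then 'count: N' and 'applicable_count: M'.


1 match(es); 1 pass the dangling check.
match: 0->13, 1->11, 2->7, 3->6, 4->12 | applicable
count: 1
applicable_count: 1


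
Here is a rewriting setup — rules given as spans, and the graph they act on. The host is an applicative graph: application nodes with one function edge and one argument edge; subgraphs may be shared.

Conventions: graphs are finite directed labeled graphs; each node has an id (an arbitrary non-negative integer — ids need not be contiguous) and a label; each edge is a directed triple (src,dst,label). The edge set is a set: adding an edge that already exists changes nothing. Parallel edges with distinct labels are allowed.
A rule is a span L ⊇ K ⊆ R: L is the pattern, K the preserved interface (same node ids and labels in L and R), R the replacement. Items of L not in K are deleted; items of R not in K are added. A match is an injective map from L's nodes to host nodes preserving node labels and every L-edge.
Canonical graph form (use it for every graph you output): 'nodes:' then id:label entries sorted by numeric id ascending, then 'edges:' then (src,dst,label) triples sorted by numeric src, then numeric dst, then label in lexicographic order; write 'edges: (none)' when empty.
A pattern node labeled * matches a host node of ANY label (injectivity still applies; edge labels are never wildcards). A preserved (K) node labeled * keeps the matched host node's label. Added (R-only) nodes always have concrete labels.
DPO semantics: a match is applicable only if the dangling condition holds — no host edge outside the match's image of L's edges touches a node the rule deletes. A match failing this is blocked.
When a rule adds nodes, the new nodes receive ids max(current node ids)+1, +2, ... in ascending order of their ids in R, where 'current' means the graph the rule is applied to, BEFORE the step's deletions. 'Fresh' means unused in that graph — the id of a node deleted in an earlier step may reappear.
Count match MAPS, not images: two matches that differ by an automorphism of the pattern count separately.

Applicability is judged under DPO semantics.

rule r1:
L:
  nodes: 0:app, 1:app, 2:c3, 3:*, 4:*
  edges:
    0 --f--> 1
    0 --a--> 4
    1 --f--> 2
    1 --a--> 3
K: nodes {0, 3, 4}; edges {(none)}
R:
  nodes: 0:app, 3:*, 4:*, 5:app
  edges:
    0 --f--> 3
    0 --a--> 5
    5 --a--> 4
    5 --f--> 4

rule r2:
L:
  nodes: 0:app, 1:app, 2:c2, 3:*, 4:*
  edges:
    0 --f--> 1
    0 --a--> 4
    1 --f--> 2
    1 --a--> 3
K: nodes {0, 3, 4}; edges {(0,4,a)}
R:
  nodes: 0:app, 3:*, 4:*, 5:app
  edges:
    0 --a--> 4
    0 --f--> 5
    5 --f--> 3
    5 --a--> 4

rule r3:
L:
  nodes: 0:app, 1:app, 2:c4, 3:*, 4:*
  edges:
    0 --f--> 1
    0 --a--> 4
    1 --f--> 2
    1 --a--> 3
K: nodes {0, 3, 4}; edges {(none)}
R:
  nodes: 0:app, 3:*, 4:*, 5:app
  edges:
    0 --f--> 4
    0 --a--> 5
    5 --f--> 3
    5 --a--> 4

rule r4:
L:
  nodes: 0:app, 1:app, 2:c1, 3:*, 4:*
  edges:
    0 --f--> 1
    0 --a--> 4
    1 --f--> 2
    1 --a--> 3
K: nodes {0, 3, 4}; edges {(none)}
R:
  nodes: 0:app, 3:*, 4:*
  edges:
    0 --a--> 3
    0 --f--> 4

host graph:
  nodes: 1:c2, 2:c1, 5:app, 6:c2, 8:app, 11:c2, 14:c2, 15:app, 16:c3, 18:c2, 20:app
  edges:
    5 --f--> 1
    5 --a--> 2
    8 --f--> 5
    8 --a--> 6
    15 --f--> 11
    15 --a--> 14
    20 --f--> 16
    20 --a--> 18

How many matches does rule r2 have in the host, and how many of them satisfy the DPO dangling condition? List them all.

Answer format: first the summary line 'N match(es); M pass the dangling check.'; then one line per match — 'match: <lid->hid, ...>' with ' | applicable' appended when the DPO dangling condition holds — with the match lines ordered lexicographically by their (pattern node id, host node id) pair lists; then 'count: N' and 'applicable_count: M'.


1 match(es); 1 pass the dangling check.
match: 0->8, 1->5, 2->1, 3->2, 4->6 | applicable
count: 1
applicable_count: 1


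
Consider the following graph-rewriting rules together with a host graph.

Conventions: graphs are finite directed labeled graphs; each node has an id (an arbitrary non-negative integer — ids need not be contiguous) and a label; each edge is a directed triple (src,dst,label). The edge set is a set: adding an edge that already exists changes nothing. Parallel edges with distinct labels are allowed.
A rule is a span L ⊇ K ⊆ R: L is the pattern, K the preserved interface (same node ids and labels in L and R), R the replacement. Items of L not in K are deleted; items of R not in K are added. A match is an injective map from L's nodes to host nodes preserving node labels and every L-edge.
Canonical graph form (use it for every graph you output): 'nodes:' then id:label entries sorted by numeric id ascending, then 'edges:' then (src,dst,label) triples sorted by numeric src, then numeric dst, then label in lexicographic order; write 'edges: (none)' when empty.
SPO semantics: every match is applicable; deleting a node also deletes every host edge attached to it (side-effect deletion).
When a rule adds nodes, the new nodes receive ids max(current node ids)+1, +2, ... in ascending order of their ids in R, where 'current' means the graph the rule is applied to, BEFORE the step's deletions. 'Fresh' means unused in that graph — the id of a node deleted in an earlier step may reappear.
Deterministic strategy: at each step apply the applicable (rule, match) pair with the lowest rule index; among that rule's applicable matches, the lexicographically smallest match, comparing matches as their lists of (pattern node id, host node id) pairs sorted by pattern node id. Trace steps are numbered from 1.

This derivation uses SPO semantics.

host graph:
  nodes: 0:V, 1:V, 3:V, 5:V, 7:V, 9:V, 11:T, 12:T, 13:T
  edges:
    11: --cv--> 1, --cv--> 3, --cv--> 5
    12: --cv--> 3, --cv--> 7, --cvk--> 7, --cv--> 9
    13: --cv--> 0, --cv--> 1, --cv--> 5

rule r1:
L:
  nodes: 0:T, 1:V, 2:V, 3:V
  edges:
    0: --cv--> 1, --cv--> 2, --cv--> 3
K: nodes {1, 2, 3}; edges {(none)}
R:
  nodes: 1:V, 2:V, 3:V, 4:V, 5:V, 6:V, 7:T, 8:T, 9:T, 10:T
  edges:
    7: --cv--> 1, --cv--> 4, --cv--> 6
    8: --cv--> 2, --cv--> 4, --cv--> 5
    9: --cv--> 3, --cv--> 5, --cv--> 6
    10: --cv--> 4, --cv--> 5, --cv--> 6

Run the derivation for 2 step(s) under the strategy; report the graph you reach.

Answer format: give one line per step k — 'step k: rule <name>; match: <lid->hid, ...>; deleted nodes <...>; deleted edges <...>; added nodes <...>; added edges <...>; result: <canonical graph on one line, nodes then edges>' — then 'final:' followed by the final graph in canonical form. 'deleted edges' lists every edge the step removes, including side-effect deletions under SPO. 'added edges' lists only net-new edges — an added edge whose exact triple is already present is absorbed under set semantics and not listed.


step 1: rule r1; match: 0->11, 1->1, 2->3, 3->5; deleted nodes 11; deleted edges (11,1,cv); (11,3,cv); (11,5,cv); added nodes 14, 15, 16, 17, 18, 19, 20; added edges (17,1,cv); (17,14,cv); (17,16,cv); (18,3,cv); (18,14,cv); (18,15,cv); (19,5,cv); (19,15,cv); (19,16,cv); (20,14,cv); (20,15,cv); (20,16,cv); result: nodes: 0:V, 1:V, 3:V, 5:V, 7:V, 9:V, 12:T, 13:T, 14:V, 15:V, 16:V, 17:T, 18:T, 19:T, 20:T edges: (12,3,cv); (12,7,cv); (12,7,cvk); (12,9,cv); (13,0,cv); (13,1,cv); (13,5,cv); (17,1,cv); (17,14,cv); (17,16,cv); (18,3,cv); (18,14,cv); (18,15,cv); (19,5,cv); (19,15,cv); (19,16,cv); (20,14,cv); (20,15,cv); (20,16,cv)
step 2: rule r1; match: 0->12, 1->3, 2->7, 3->9; deleted nodes 12; deleted edges (12,3,cv); (12,7,cv); (12,7,cvk); (12,9,cv); added nodes 21, 22, 23, 24, 25, 26, 27; added edges (24,3,cv); (24,21,cv); (24,23,cv); (25,7,cv); (25,21,cv); (25,22,cv); (26,9,cv); (26,22,cv); (26,23,cv); (27,21,cv); (27,22,cv); (27,23,cv); result: nodes: 0:V, 1:V, 3:V, 5:V, 7:V, 9:V, 13:T, 14:V, 15:V, 16:V, 17:T, 18:T, 19:T, 20:T, 21:V, 22:V, 23:V, 24:T, 25:T, 26:T, 27:T edges: (13,0,cv); (13,1,cv); (13,5,cv); (17,1,cv); (17,14,cv); (17,16,cv); (18,3,cv); (18,14,cv); (18,15,cv); (19,5,cv); (19,15,cv); (19,16,cv); (20,14,cv); (20,15,cv); (20,16,cv); (24,3,cv); (24,21,cv); (24,23,cv); (25,7,cv); (25,21,cv); (25,22,cv); (26,9,cv); (26,22,cv); (26,23,cv); (27,21,cv); (27,22,cv); (27,23,cv)
final:
nodes: 0:V, 1:V, 3:V, 5:V, 7:V, 9:V, 13:T, 14:V, 15:V, 16:V, 17:T, 18:T, 19:T, 20:T, 21:V, 22:V, 23:V, 24:T, 25:T, 26:T, 27:T
edges: (13,0,cv); (13,1,cv); (13,5,cv); (17,1,cv); (17,14,cv); (17,16,cv); (18,3,cv); (18,14,cv); (18,15,cv); (19,5,cv); (19,15,cv); (19,16,cv); (20,14,cv); (20,15,cv); (20,16,cv); (24,3,cv); (24,21,cv); (24,23,cv); (25,7,cv); (25,21,cv); (25,22,cv); (26,9,cv); (26,22,cv); (26,23,cv); (27,21,cv); (27,22,cv); (27,23,cv)
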